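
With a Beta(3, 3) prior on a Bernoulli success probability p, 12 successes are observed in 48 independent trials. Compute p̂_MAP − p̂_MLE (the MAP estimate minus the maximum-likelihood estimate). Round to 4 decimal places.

MAP − MLE = 0.0192

Posterior is Beta(15, 39); MAP = (15−1)/(54−2) = 14/52 ≈ 0.26923.
MLE ignores the prior: p̂_MLE = k/n = 12/48 ≈ 0.25000.
Difference = 14/52 − 12/48 = 1/52 ≈ 0.0192.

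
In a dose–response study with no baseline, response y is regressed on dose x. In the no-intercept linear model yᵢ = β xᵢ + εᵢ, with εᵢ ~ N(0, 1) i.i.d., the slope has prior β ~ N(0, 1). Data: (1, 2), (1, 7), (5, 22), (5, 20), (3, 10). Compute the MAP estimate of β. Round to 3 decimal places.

log p(β | y) = −Σ(yᵢ − βxᵢ)²/(2·1) − β²/(2·1) + const.
Setting the derivative to zero: Σxᵢ(yᵢ − βxᵢ)/1 − β/1 = 0, so β = Σxᵢyᵢ / (Σxᵢ² + σ²/τ²).
Σxᵢyᵢ = 1·2 + 1·7 + 5·22 + 5·20 + 3·10 = 249; Σxᵢ² = 61; σ²/τ² = 1.
β̂_MAP = 249 / (61 + 1) = 249/62 ≈ 4.016.

β̂_MAP = 4.016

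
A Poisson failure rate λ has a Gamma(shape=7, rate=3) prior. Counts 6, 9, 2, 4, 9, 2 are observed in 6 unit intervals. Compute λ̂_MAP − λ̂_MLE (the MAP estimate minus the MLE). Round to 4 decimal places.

MAP − MLE = -1.1111

Σxᵢ = 32. Posterior is Gamma(39, 9); MAP = (39−1)/9 = 38/9 ≈ 4.22222.
MLE = x̄ = 32/6 ≈ 5.33333.
Difference = 38/9 − 32/6 = -10/9 ≈ -1.1111.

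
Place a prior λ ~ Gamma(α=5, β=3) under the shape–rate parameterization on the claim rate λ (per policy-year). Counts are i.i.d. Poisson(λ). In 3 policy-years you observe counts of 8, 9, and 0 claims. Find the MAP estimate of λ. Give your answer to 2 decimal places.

Σxᵢ = 8+9+0 = 17, with n = 3.
Posterior ∝ λ^4e^(−3λ) · λ^17e^(−3λ) = λ^21e^(−6λ), i.e. Gamma(shape=22, rate=6).
The mode of a Gamma(a, b) with a ≥ 1 (shape–rate) is (a−1)/b = 21/6 ≈ 3.50.

λ̂_MAP = 3.50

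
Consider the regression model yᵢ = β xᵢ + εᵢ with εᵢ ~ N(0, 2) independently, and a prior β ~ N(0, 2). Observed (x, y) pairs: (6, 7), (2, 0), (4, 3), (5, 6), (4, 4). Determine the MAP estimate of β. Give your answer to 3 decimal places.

β̂_MAP = 1.020

log p(β | y) = −Σ(yᵢ − βxᵢ)²/(2·2) − β²/(2·2) + const.
Setting the derivative to zero: Σxᵢ(yᵢ − βxᵢ)/2 − β/2 = 0, so β = Σxᵢyᵢ / (Σxᵢ² + σ²/τ²).
Σxᵢyᵢ = 6·7 + 2·0 + 4·3 + 5·6 + 4·4 = 100; Σxᵢ² = 97; σ²/τ² = 1.
β̂_MAP = 100 / (97 + 1) = 100/98 ≈ 1.020.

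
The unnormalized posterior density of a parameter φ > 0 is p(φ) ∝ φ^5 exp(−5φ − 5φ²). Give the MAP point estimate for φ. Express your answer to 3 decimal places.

ℓ'(φ) = 5/φ − 5 − 10φ. Setting this to zero and multiplying by φ: 10φ² + 5φ − 5 = 0.
φ = (−5 + √(5² + 4·10·5)) / (2·10) = (−5 + √225) / 20 = (−5 + 15)/20 = 1/2.
ℓ''(φ) = −5/φ² − 10 < 0, confirming a maximum.

φ̂_MAP = 0.500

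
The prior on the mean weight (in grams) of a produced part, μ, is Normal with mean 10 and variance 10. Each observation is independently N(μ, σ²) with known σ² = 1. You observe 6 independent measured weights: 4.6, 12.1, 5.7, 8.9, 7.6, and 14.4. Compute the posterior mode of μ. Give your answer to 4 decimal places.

n = 6; x̄ = (4.6 + 12.1 + 5.7 + 8.9 + 7.6 + 14.4)/6 = 53.3/6 = 533/60 ≈ 8.8833.
For a Normal prior and Normal likelihood with known variance, the posterior is Normal; its mode equals its mean, the precision-weighted average.
Prior precision 1/σ₀² = 1/10 = 0.1; data precision n/σ² = 6/1 = 6.
μ̂ = (0.1·10 + 6·(533/60)) / (0.1 + 6) = 54.3/6.1 = 543/61 ≈ 8.9016.

μ̂_MAP = 8.9016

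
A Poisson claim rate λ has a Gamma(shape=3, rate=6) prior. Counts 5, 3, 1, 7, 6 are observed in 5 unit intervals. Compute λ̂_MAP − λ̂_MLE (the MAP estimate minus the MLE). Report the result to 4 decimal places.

Σxᵢ = 22. Posterior is Gamma(25, 11); MAP = (25−1)/11 = 24/11 ≈ 2.18182.
MLE = x̄ = 22/5 ≈ 4.40000.
Difference = 24/11 − 22/5 = -122/55 ≈ -2.2182.

MAP − MLE = -2.2182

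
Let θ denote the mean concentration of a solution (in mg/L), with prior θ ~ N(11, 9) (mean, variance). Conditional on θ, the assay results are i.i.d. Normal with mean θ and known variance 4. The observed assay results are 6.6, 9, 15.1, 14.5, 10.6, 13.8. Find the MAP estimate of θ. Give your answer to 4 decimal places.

θ̂_MAP = 11.5586

n = 6; x̄ = (6.6 + 9 + 15.1 + 14.5 + 10.6 + 13.8)/6 = 69.6/6 = 11.6.
For a Normal prior and Normal likelihood with known variance, the posterior is Normal; its mode equals its mean, the precision-weighted average.
Prior precision 1/σ₀² = 1/9; data precision n/σ² = 6/4 = 1.5.
θ̂ = ((1/9)·11 + 1.5·11.6) / (1/9 + 1.5) = (838/45)/(29/18) = 1676/145 ≈ 11.5586.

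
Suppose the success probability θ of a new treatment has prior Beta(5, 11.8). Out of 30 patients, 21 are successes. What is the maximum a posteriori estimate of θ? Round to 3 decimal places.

θ̂_MAP = 0.558

Prior: Beta(5, 11.8).
Data: 21 successes in 30 trials. The binomial likelihood contributes θ^21(1−θ)^9, so the posterior is Beta(5+21, 11.8+9) = Beta(26, 20.8).
For Beta(a, b) with a, b > 1 the mode is (a−1)/(a+b−2) = 25/44.8 ≈ 0.558.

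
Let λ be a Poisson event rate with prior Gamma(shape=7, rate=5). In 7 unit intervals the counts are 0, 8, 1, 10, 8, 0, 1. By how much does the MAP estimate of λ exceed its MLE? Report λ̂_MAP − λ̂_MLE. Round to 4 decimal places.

MAP − MLE = -1.1667

Σxᵢ = 28. Posterior is Gamma(35, 12); MAP = (35−1)/12 = 34/12 ≈ 2.83333.
MLE = x̄ = 28/7 ≈ 4.00000.
Difference = 34/12 − 28/7 = -7/6 ≈ -1.1667.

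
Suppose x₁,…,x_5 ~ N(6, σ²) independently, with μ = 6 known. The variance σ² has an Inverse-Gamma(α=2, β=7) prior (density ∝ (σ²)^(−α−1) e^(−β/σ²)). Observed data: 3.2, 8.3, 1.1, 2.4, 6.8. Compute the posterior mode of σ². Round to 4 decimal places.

Sum of squared deviations about the known mean: SS = (3.2−6)² + (8.3−6)² + (1.1−6)² + (2.4−6)² + (6.8−6)² = 50.74.
The Normal likelihood contributes (σ²)^(−n/2) exp(−SS/(2σ²)), so the posterior is Inverse-Gamma(α + n/2, β + SS/2) = Inverse-Gamma(4.5, 32.37).
The mode of Inverse-Gamma(a, b) is b/(a+1) = 32.37/5.5 ≈ 5.8855.

σ̂²_MAP = 5.8855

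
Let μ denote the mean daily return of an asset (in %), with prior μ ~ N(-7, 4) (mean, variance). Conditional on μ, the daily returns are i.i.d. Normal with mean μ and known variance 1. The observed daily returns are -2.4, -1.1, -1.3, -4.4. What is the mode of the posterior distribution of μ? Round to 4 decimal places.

n = 4; x̄ = ((-2.4) + (-1.1) + (-1.3) + (-4.4))/4 = -9.2/4 = -2.3.
For a Normal prior and Normal likelihood with known variance, the posterior is Normal; its mode equals its mean, the precision-weighted average.
Prior precision 1/σ₀² = 1/4 = 0.25; data precision n/σ² = 4/1 = 4.
μ̂ = (0.25·(-7) + 4·(-2.3)) / (0.25 + 4) = (-10.95)/4.25 = -219/85 ≈ -2.5765.

μ̂_MAP = -2.5765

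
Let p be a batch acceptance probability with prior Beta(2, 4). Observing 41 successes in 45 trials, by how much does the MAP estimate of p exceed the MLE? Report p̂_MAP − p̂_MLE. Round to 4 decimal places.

MAP − MLE = -0.0540

Posterior is Beta(43, 8); MAP = (43−1)/(51−2) = 42/49 ≈ 0.85714.
MLE ignores the prior: p̂_MLE = k/n = 41/45 ≈ 0.91111.
Difference = 42/49 − 41/45 = -17/315 ≈ -0.0540.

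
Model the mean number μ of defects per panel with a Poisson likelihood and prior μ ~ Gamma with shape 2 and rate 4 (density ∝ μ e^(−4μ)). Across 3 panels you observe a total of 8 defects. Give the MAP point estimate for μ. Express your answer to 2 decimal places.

μ̂_MAP = 1.29

Σxᵢ = 8, n = 3.
Posterior ∝ μe^(−4μ) · μ^8e^(−3μ) = μ^9e^(−7μ), i.e. Gamma(shape=10, rate=7).
The mode of a Gamma(a, b) with a ≥ 1 (shape–rate) is (a−1)/b = 9/7 ≈ 1.29.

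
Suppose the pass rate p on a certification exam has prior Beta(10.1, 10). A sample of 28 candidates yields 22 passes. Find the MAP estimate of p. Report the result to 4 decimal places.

Prior: Beta(10.1, 10).
Data: 22 successes in 28 trials. The binomial likelihood contributes p^22(1−p)^6, so the posterior is Beta(10.1+22, 10+6) = Beta(32.1, 16).
For Beta(a, b) with a, b > 1 the mode is (a−1)/(a+b−2) = 31.1/46.1 ≈ 0.6746.

p̂_MAP = 0.6746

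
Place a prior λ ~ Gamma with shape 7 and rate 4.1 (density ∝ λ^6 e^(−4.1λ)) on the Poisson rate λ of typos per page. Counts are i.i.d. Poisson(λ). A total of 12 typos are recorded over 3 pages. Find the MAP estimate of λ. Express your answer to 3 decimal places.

Σxᵢ = 12, n = 3.
Posterior ∝ λ^6e^(−4.1λ) · λ^12e^(−3λ) = λ^18e^(−7.1λ), i.e. Gamma(shape=19, rate=7.1).
The mode of a Gamma(a, b) with a ≥ 1 (shape–rate) is (a−1)/b = 18/7.1 ≈ 2.535.

λ̂_MAP = 2.535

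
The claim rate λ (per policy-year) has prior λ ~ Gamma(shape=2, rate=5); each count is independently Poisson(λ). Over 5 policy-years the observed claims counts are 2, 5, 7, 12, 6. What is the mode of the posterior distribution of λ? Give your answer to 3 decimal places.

λ̂_MAP = 3.300

Σxᵢ = 2+5+7+12+6 = 32, with n = 5.
Posterior ∝ λe^(−5λ) · λ^32e^(−5λ) = λ^33e^(−10λ), i.e. Gamma(shape=34, rate=10).
The mode of a Gamma(a, b) with a ≥ 1 (shape–rate) is (a−1)/b = 33/10 ≈ 3.300.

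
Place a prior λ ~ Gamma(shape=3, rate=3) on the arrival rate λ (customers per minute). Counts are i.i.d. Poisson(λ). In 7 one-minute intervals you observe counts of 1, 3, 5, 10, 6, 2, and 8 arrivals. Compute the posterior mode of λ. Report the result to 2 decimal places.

λ̂_MAP = 3.70

Σxᵢ = 1+3+5+10+6+2+8 = 35, with n = 7.
Posterior ∝ λ^2e^(−3λ) · λ^35e^(−7λ) = λ^37e^(−10λ), i.e. Gamma(shape=38, rate=10).
The mode of a Gamma(a, b) with a ≥ 1 (shape–rate) is (a−1)/b = 37/10 ≈ 3.70.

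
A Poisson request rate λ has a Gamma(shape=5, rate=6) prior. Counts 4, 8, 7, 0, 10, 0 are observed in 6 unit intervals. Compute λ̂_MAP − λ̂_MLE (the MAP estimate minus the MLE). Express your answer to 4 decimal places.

Σxᵢ = 29. Posterior is Gamma(34, 12); MAP = (34−1)/12 = 33/12 ≈ 2.75000.
MLE = x̄ = 29/6 ≈ 4.83333.
Difference = 33/12 − 29/6 = -25/12 ≈ -2.0833.

MAP − MLE = -2.0833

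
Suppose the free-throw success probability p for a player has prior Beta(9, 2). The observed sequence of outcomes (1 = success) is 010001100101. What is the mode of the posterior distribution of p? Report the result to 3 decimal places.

Prior: Beta(9, 2).
Data: 5 successes in 12 trials (from the sequence). The binomial likelihood contributes p^5(1−p)^7, so the posterior is Beta(9+5, 2+7) = Beta(14, 9).
For Beta(a, b) with a, b > 1 the mode is (a−1)/(a+b−2) = 13/21 ≈ 0.619.

p̂_MAP = 0.619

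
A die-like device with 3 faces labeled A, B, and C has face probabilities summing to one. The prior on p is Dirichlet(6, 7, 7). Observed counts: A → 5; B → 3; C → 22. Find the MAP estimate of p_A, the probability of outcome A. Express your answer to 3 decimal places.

MAP estimate of p_A = 0.213

The posterior is Dirichlet(αᵢ + nᵢ) = Dirichlet(11, 10, 29).
For a Dirichlet(a₁,…,a_K) with all aᵢ > 1, the mode has j-th component (aⱼ − 1)/(Σaᵢ − K).
Here Σaᵢ = 50 and K = 3, so p_A = (11 − 1)/(50 − 3) = 10/47 ≈ 0.213.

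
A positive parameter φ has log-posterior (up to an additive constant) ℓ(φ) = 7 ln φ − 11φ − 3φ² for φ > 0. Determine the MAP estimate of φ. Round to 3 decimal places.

ℓ'(φ) = 7/φ − 11 − 6φ. Setting this to zero and multiplying by φ: 6φ² + 11φ − 7 = 0.
φ = (−11 + √(11² + 4·6·7)) / (2·6) = (−11 + √289) / 12 = (−11 + 17)/12 = 1/2.
ℓ''(φ) = −7/φ² − 6 < 0, confirming a maximum.

φ̂_MAP = 0.500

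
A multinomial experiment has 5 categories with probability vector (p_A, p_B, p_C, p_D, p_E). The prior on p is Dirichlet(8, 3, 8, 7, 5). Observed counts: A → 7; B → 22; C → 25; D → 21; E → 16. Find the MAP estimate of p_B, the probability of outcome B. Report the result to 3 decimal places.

MAP estimate of p_B = 0.205

The posterior is Dirichlet(αᵢ + nᵢ) = Dirichlet(15, 25, 33, 28, 21).
For a Dirichlet(a₁,…,a_K) with all aᵢ > 1, the mode has j-th component (aⱼ − 1)/(Σaᵢ − K).
Here Σaᵢ = 122 and K = 5, so p_B = (25 − 1)/(122 − 5) = 24/117 ≈ 0.205.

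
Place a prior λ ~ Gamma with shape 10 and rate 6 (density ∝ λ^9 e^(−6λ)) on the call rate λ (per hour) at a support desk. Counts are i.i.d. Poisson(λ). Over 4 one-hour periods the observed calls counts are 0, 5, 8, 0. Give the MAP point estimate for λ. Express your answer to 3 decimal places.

λ̂_MAP = 2.200

Σxᵢ = 0+5+8+0 = 13, with n = 4.
Posterior ∝ λ^9e^(−6λ) · λ^13e^(−4λ) = λ^22e^(−10λ), i.e. Gamma(shape=23, rate=10).
The mode of a Gamma(a, b) with a ≥ 1 (shape–rate) is (a−1)/b = 22/10 ≈ 2.200.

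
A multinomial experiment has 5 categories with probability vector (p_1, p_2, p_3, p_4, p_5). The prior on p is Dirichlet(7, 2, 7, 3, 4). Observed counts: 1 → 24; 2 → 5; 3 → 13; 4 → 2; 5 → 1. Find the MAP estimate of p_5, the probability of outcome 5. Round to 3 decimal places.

The posterior is Dirichlet(αᵢ + nᵢ) = Dirichlet(31, 7, 20, 5, 5).
For a Dirichlet(a₁,…,a_K) with all aᵢ > 1, the mode has j-th component (aⱼ − 1)/(Σaᵢ − K).
Here Σaᵢ = 68 and K = 5, so p_5 = (5 − 1)/(68 − 5) = 4/63 ≈ 0.063.

MAP estimate: 0.063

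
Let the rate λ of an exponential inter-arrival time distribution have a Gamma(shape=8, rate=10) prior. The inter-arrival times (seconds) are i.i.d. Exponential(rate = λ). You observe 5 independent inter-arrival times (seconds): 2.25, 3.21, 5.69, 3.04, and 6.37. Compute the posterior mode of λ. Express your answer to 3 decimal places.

λ̂_MAP = 0.393

The Exponential(rate=λ) likelihood is ∝ λ^n e^(−λΣtᵢ). Here n = 5 and Σtᵢ = 2.25 + 3.21 + 5.69 + 3.04 + 6.37 = 20.56.
Posterior ∝ λ^7e^(−10λ) · λ^5e^(−20.56λ) = λ^12e^(−30.56λ), i.e. Gamma(13, 30.56).
Mode = (a−1)/b = 12/30.56 ≈ 0.393.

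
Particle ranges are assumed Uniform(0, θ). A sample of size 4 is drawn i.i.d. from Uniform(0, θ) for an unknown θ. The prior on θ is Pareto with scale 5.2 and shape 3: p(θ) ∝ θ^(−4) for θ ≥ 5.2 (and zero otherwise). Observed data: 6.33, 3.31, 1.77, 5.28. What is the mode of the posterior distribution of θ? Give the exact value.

The Uniform(0, θ) likelihood is θ^(−n) for θ ≥ max(xᵢ), zero otherwise. Here max(xᵢ) = 6.33.
Posterior ∝ θ^(−4) · θ^(−4) = θ^(−8) on θ ≥ max(5.2, 6.33) = 6.33.
This density is strictly decreasing in θ, so the posterior mode lies at the lower boundary of the support.

θ̂_MAP = 6.33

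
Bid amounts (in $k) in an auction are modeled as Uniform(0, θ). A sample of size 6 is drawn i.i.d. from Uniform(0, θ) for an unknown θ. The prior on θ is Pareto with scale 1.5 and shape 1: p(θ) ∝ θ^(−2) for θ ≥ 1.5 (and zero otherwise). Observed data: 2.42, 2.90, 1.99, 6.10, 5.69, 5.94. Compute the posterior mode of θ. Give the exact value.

The Uniform(0, θ) likelihood is θ^(−n) for θ ≥ max(xᵢ), zero otherwise. Here max(xᵢ) = 6.10.
Posterior ∝ θ^(−2) · θ^(−6) = θ^(−8) on θ ≥ max(1.5, 6.10) = 6.10.
This density is strictly decreasing in θ, so the posterior mode lies at the lower boundary of the support.

θ̂_MAP = 6.10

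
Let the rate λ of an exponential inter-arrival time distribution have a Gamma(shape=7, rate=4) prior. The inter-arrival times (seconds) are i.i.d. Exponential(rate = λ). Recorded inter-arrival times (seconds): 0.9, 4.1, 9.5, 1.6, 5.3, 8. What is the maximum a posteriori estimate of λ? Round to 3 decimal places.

λ̂_MAP = 0.359

The Exponential(rate=λ) likelihood is ∝ λ^n e^(−λΣtᵢ). Here n = 6 and Σtᵢ = 0.9 + 4.1 + 9.5 + 1.6 + 5.3 + 8 = 29.4.
Posterior ∝ λ^6e^(−4λ) · λ^6e^(−29.4λ) = λ^12e^(−33.4λ), i.e. Gamma(13, 33.4).
Mode = (a−1)/b = 12/33.4 ≈ 0.359.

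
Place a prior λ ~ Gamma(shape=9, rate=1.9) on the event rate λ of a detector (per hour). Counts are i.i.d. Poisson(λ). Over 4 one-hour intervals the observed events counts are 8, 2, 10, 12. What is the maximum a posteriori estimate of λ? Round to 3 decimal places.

λ̂_MAP = 6.780

Σxᵢ = 8+2+10+12 = 32, with n = 4.
Posterior ∝ λ^8e^(−1.9λ) · λ^32e^(−4λ) = λ^40e^(−5.9λ), i.e. Gamma(shape=41, rate=5.9).
The mode of a Gamma(a, b) with a ≥ 1 (shape–rate) is (a−1)/b = 40/5.9 ≈ 6.780.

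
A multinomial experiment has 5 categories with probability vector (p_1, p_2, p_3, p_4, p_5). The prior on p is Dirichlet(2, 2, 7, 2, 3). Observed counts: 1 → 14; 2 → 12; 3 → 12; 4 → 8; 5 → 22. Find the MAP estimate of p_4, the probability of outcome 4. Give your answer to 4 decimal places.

MAP estimate: 0.1139

The posterior is Dirichlet(αᵢ + nᵢ) = Dirichlet(16, 14, 19, 10, 25).
For a Dirichlet(a₁,…,a_K) with all aᵢ > 1, the mode has j-th component (aⱼ − 1)/(Σaᵢ − K).
Here Σaᵢ = 84 and K = 5, so p_4 = (10 − 1)/(84 − 5) = 9/79 ≈ 0.1139.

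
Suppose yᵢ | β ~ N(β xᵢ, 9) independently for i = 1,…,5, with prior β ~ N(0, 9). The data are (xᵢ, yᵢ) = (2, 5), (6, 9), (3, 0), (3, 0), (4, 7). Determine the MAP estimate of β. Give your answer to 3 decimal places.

log p(β | y) = −Σ(yᵢ − βxᵢ)²/(2·9) − β²/(2·9) + const.
Setting the derivative to zero: Σxᵢ(yᵢ − βxᵢ)/9 − β/9 = 0, so β = Σxᵢyᵢ / (Σxᵢ² + σ²/τ²).
Σxᵢyᵢ = 2·5 + 6·9 + 3·0 + 3·0 + 4·7 = 92; Σxᵢ² = 74; σ²/τ² = 1.
β̂_MAP = 92 / (74 + 1) = 92/75 ≈ 1.227.

β̂_MAP = 1.227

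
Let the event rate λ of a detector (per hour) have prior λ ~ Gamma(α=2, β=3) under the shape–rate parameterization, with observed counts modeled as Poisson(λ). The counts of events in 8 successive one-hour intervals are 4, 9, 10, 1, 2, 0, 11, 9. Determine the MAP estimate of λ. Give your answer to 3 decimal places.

Σxᵢ = 4+9+10+1+2+0+11+9 = 46, with n = 8.
Posterior ∝ λe^(−3λ) · λ^46e^(−8λ) = λ^47e^(−11λ), i.e. Gamma(shape=48, rate=11).
The mode of a Gamma(a, b) with a ≥ 1 (shape–rate) is (a−1)/b = 47/11 ≈ 4.273.

λ̂_MAP = 4.273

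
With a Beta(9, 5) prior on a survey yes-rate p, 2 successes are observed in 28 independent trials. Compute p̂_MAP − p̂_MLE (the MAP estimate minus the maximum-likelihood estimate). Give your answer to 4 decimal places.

Posterior is Beta(11, 31); MAP = (11−1)/(42−2) = 10/40 ≈ 0.25000.
MLE ignores the prior: p̂_MLE = k/n = 2/28 ≈ 0.07143.
Difference = 10/40 − 2/28 = 5/28 ≈ 0.1786.

MAP − MLE = 0.1786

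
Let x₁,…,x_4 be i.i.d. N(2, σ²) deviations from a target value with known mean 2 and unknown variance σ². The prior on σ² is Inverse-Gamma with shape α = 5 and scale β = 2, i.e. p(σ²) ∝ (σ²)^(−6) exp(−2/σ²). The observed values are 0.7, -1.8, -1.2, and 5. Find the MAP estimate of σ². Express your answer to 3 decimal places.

Sum of squared deviations about the known mean: SS = (0.7−2)² + (-1.8−2)² + (-1.2−2)² + (5−2)² = 35.37.
The Normal likelihood contributes (σ²)^(−n/2) exp(−SS/(2σ²)), so the posterior is Inverse-Gamma(α + n/2, β + SS/2) = Inverse-Gamma(7, 19.685).
The mode of Inverse-Gamma(a, b) is b/(a+1) = 19.685/8 ≈ 2.461.

σ̂²_MAP = 2.461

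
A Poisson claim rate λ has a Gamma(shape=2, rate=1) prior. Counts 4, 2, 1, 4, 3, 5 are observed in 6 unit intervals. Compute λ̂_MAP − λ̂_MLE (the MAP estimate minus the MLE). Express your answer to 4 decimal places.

Σxᵢ = 19. Posterior is Gamma(21, 7); MAP = (21−1)/7 = 20/7 ≈ 2.85714.
MLE = x̄ = 19/6 ≈ 3.16667.
Difference = 20/7 − 19/6 = -13/42 ≈ -0.3095.

MAP − MLE = -0.3095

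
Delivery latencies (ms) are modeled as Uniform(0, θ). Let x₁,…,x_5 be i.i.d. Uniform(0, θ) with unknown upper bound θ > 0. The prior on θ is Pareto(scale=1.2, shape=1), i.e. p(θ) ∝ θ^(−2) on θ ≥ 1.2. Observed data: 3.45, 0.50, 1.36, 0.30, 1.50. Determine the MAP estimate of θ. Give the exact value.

θ̂_MAP = 3.45

The Uniform(0, θ) likelihood is θ^(−n) for θ ≥ max(xᵢ), zero otherwise. Here max(xᵢ) = 3.45.
Posterior ∝ θ^(−2) · θ^(−5) = θ^(−7) on θ ≥ max(1.2, 3.45) = 3.45.
This density is strictly decreasing in θ, so the posterior mode lies at the lower boundary of the support.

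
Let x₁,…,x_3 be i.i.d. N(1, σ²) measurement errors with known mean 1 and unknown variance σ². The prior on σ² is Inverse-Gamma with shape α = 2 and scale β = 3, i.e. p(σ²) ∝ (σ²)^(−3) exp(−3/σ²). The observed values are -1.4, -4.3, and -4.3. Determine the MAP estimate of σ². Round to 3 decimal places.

σ̂²_MAP = 7.549

Sum of squared deviations about the known mean: SS = (-1.4−1)² + (-4.3−1)² + (-4.3−1)² = 61.94.
The Normal likelihood contributes (σ²)^(−n/2) exp(−SS/(2σ²)), so the posterior is Inverse-Gamma(α + n/2, β + SS/2) = Inverse-Gamma(3.5, 33.97).
The mode of Inverse-Gamma(a, b) is b/(a+1) = 33.97/4.5 ≈ 7.549.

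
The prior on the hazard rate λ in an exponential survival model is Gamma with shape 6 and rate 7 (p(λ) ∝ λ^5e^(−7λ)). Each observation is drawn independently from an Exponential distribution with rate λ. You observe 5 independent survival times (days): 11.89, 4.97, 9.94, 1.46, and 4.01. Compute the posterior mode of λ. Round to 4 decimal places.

λ̂_MAP = 0.2546

The Exponential(rate=λ) likelihood is ∝ λ^n e^(−λΣtᵢ). Here n = 5 and Σtᵢ = 11.89 + 4.97 + 9.94 + 1.46 + 4.01 = 32.27.
Posterior ∝ λ^5e^(−7λ) · λ^5e^(−32.27λ) = λ^10e^(−39.27λ), i.e. Gamma(11, 39.27).
Mode = (a−1)/b = 10/39.27 ≈ 0.2546.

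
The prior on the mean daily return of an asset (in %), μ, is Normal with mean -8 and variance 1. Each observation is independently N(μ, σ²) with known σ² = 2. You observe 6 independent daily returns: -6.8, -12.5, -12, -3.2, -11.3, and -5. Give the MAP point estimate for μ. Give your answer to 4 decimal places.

μ̂_MAP = -8.3500

n = 6; x̄ = ((-6.8) + (-12.5) + (-12) + (-3.2) + (-11.3) + (-5))/6 = -50.8/6 = -127/15 ≈ -8.4667.
For a Normal prior and Normal likelihood with known variance, the posterior is Normal; its mode equals its mean, the precision-weighted average.
Prior precision 1/σ₀² = 1/1 = 1; data precision n/σ² = 6/2 = 3.
μ̂ = (1·(-8) + 3·(-127/15)) / (1 + 3) = (-33.4)/4 = -8.3500.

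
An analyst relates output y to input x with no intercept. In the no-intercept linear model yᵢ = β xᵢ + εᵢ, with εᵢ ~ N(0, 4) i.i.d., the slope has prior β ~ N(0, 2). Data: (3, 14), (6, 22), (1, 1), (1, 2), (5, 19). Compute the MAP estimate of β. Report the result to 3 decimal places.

β̂_MAP = 3.676

log p(β | y) = −Σ(yᵢ − βxᵢ)²/(2·4) − β²/(2·2) + const.
Setting the derivative to zero: Σxᵢ(yᵢ − βxᵢ)/4 − β/2 = 0, so β = Σxᵢyᵢ / (Σxᵢ² + σ²/τ²).
Σxᵢyᵢ = 3·14 + 6·22 + 1·1 + 1·2 + 5·19 = 272; Σxᵢ² = 72; σ²/τ² = 2.
β̂_MAP = 272 / (72 + 2) = 272/74 ≈ 3.676.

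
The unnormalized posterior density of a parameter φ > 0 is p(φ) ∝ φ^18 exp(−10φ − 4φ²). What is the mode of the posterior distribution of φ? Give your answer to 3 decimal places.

φ̂_MAP = 1.000

ℓ'(φ) = 18/φ − 10 − 8φ. Setting this to zero and multiplying by φ: 8φ² + 10φ − 18 = 0.
φ = (−10 + √(10² + 4·8·18)) / (2·8) = (−10 + √676) / 16 = (−10 + 26)/16 = 1.
ℓ''(φ) = −18/φ² − 8 < 0, confirming a maximum.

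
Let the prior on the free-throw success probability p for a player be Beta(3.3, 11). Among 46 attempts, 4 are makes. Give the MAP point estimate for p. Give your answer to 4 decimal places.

p̂_MAP = 0.1081

Prior: Beta(3.3, 11).
Data: 4 successes in 46 trials. The binomial likelihood contributes p^4(1−p)^42, so the posterior is Beta(3.3+4, 11+42) = Beta(7.3, 53).
For Beta(a, b) with a, b > 1 the mode is (a−1)/(a+b−2) = 6.3/58.3 ≈ 0.1081.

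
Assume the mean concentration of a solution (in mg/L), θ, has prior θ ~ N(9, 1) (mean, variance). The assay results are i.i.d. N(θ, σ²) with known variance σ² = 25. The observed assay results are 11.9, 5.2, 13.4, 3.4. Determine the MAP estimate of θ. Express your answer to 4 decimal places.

n = 4; x̄ = (11.9 + 5.2 + 13.4 + 3.4)/4 = 33.9/4 = 8.475.
For a Normal prior and Normal likelihood with known variance, the posterior is Normal; its mode equals its mean, the precision-weighted average.
Prior precision 1/σ₀² = 1/1 = 1; data precision n/σ² = 4/25 = 0.16.
θ̂ = (1·9 + 0.16·8.475) / (1 + 0.16) = 10.356/1.16 = 2589/290 ≈ 8.9276.

θ̂_MAP = 8.9276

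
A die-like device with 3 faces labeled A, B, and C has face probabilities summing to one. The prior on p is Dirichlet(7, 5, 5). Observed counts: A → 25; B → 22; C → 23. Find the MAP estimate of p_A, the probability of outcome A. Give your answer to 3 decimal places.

MAP estimate of p_A = 0.369

The posterior is Dirichlet(αᵢ + nᵢ) = Dirichlet(32, 27, 28).
For a Dirichlet(a₁,…,a_K) with all aᵢ > 1, the mode has j-th component (aⱼ − 1)/(Σaᵢ − K).
Here Σaᵢ = 87 and K = 3, so p_A = (32 − 1)/(87 − 3) = 31/84 ≈ 0.369.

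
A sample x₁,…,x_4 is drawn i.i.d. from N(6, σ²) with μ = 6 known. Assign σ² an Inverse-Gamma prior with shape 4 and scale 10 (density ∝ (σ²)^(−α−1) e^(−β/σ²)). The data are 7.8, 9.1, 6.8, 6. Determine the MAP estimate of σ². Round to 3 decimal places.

σ̂²_MAP = 2.392

Sum of squared deviations about the known mean: SS = (7.8−6)² + (9.1−6)² + (6.8−6)² + (6−6)² = 13.49.
The Normal likelihood contributes (σ²)^(−n/2) exp(−SS/(2σ²)), so the posterior is Inverse-Gamma(α + n/2, β + SS/2) = Inverse-Gamma(6, 16.745).
The mode of Inverse-Gamma(a, b) is b/(a+1) = 16.745/7 ≈ 2.392.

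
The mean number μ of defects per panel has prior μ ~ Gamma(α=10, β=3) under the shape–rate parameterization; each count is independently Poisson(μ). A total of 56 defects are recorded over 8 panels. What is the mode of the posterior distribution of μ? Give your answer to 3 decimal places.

μ̂_MAP = 5.909

Σxᵢ = 56, n = 8.
Posterior ∝ μ^9e^(−3μ) · μ^56e^(−8μ) = μ^65e^(−11μ), i.e. Gamma(shape=66, rate=11).
The mode of a Gamma(a, b) with a ≥ 1 (shape–rate) is (a−1)/b = 65/11 ≈ 5.909.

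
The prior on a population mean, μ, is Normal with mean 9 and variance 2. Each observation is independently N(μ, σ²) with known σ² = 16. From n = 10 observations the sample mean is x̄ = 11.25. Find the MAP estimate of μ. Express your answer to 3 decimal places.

n = 10, x̄ = 11.25.
For a Normal prior and Normal likelihood with known variance, the posterior is Normal; its mode equals its mean, the precision-weighted average.
Prior precision 1/σ₀² = 1/2 = 0.5; data precision n/σ² = 10/16 = 0.625.
μ̂ = (0.5·9 + 0.625·11.25) / (0.5 + 0.625) = 11.53125/1.125 = 10.250.

μ̂_MAP = 10.250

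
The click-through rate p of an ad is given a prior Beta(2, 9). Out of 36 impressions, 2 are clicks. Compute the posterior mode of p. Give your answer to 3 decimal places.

p̂_MAP = 0.067

Prior: Beta(2, 9).
Data: 2 successes in 36 trials. The binomial likelihood contributes p^2(1−p)^34, so the posterior is Beta(2+2, 9+34) = Beta(4, 43).
For Beta(a, b) with a, b > 1 the mode is (a−1)/(a+b−2) = 3/45 ≈ 0.067.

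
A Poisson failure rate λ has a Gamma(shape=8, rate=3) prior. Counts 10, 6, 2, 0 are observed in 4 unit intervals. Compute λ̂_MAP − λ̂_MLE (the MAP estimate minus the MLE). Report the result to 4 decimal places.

MAP − MLE = -0.9286

Σxᵢ = 18. Posterior is Gamma(26, 7); MAP = (26−1)/7 = 25/7 ≈ 3.57143.
MLE = x̄ = 18/4 ≈ 4.50000.
Difference = 25/7 − 18/4 = -13/14 ≈ -0.9286.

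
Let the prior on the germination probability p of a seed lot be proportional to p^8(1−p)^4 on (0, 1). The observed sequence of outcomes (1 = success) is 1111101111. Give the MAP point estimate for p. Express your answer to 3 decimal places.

p̂_MAP = 0.773

The prior density ∝ p^8(1−p)^4 is the kernel of Beta(9, 5).
Data: 9 successes in 10 trials (from the sequence). The binomial likelihood contributes p^9(1−p)^1, so the posterior is Beta(9+9, 5+1) = Beta(18, 6).
For Beta(a, b) with a, b > 1 the mode is (a−1)/(a+b−2) = 17/22 ≈ 0.773.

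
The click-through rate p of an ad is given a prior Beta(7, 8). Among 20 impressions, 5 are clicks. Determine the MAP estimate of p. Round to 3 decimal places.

Prior: Beta(7, 8).
Data: 5 successes in 20 trials. The binomial likelihood contributes p^5(1−p)^15, so the posterior is Beta(7+5, 8+15) = Beta(12, 23).
For Beta(a, b) with a, b > 1 the mode is (a−1)/(a+b−2) = 11/33 ≈ 0.333.

p̂_MAP = 0.333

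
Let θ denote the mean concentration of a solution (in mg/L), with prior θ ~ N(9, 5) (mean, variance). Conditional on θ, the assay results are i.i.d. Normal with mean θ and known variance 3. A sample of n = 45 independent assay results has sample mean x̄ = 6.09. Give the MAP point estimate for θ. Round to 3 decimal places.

θ̂_MAP = 6.128

n = 45, x̄ = 6.09.
For a Normal prior and Normal likelihood with known variance, the posterior is Normal; its mode equals its mean, the precision-weighted average.
Prior precision 1/σ₀² = 1/5 = 0.2; data precision n/σ² = 45/3 = 15.
θ̂ = (0.2·9 + 15·6.09) / (0.2 + 15) = 93.15/15.2 = 1863/304 ≈ 6.128.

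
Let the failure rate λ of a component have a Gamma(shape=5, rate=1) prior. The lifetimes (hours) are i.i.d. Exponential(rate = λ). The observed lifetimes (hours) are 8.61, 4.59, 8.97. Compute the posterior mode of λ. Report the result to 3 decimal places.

The Exponential(rate=λ) likelihood is ∝ λ^n e^(−λΣtᵢ). Here n = 3 and Σtᵢ = 8.61 + 4.59 + 8.97 = 22.17.
Posterior ∝ λ^4e^(−1λ) · λ^3e^(−22.17λ) = λ^7e^(−23.17λ), i.e. Gamma(8, 23.17).
Mode = (a−1)/b = 7/23.17 ≈ 0.302.

λ̂_MAP = 0.302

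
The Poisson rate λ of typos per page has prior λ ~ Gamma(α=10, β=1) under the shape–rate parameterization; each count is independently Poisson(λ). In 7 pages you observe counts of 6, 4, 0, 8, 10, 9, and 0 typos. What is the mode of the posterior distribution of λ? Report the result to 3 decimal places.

λ̂_MAP = 5.750

Σxᵢ = 6+4+0+8+10+9+0 = 37, with n = 7.
Posterior ∝ λ^9e^(−1λ) · λ^37e^(−7λ) = λ^46e^(−8λ), i.e. Gamma(shape=47, rate=8).
The mode of a Gamma(a, b) with a ≥ 1 (shape–rate) is (a−1)/b = 46/8 ≈ 5.750.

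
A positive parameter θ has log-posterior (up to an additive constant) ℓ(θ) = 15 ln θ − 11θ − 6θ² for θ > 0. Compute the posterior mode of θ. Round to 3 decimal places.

θ̂_MAP = 0.750

ℓ'(θ) = 15/θ − 11 − 12θ. Setting this to zero and multiplying by θ: 12θ² + 11θ − 15 = 0.
θ = (−11 + √(11² + 4·12·15)) / (2·12) = (−11 + √841) / 24 = (−11 + 29)/24 = 3/4.
ℓ''(θ) = −15/θ² − 12 < 0, confirming a maximum.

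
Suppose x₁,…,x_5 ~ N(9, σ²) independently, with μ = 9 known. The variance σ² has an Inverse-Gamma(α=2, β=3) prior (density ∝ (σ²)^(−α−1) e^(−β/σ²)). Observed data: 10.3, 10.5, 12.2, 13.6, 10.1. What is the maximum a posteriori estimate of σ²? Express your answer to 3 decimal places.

σ̂²_MAP = 3.868

Sum of squared deviations about the known mean: SS = (10.3−9)² + (10.5−9)² + (12.2−9)² + (13.6−9)² + (10.1−9)² = 36.55.
The Normal likelihood contributes (σ²)^(−n/2) exp(−SS/(2σ²)), so the posterior is Inverse-Gamma(α + n/2, β + SS/2) = Inverse-Gamma(4.5, 21.275).
The mode of Inverse-Gamma(a, b) is b/(a+1) = 21.275/5.5 ≈ 3.868.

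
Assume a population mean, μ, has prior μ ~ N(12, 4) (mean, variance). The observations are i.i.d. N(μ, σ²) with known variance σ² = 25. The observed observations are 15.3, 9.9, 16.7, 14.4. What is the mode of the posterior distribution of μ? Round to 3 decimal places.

n = 4; x̄ = (15.3 + 9.9 + 16.7 + 14.4)/4 = 56.3/4 = 14.075.
For a Normal prior and Normal likelihood with known variance, the posterior is Normal; its mode equals its mean, the precision-weighted average.
Prior precision 1/σ₀² = 1/4 = 0.25; data precision n/σ² = 4/25 = 0.16.
μ̂ = (0.25·12 + 0.16·14.075) / (0.25 + 0.16) = 5.252/0.41 = 2626/205 ≈ 12.810.

μ̂_MAP = 12.810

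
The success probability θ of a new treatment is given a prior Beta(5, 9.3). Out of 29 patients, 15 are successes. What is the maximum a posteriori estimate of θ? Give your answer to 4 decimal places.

Prior: Beta(5, 9.3).
Data: 15 successes in 29 trials. The binomial likelihood contributes θ^15(1−θ)^14, so the posterior is Beta(5+15, 9.3+14) = Beta(20, 23.3).
For Beta(a, b) with a, b > 1 the mode is (a−1)/(a+b−2) = 19/41.3 ≈ 0.4600.

θ̂_MAP = 0.4600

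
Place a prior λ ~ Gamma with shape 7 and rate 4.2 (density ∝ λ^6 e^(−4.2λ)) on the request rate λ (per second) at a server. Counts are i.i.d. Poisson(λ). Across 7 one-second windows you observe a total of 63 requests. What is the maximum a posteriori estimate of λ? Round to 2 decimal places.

λ̂_MAP = 6.16

Σxᵢ = 63, n = 7.
Posterior ∝ λ^6e^(−4.2λ) · λ^63e^(−7λ) = λ^69e^(−11.2λ), i.e. Gamma(shape=70, rate=11.2).
The mode of a Gamma(a, b) with a ≥ 1 (shape–rate) is (a−1)/b = 69/11.2 ≈ 6.16.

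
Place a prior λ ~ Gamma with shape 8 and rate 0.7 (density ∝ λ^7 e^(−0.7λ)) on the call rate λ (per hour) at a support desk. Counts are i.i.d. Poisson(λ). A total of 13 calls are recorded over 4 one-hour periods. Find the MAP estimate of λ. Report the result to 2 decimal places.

Σxᵢ = 13, n = 4.
Posterior ∝ λ^7e^(−0.7λ) · λ^13e^(−4λ) = λ^20e^(−4.7λ), i.e. Gamma(shape=21, rate=4.7).
The mode of a Gamma(a, b) with a ≥ 1 (shape–rate) is (a−1)/b = 20/4.7 ≈ 4.26.

λ̂_MAP = 4.26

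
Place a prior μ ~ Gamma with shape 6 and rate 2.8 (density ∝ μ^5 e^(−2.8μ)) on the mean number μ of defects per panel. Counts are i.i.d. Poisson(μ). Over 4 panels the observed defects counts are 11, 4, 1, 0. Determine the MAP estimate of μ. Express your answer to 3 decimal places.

Σxᵢ = 11+4+1+0 = 16, with n = 4.
Posterior ∝ μ^5e^(−2.8μ) · μ^16e^(−4μ) = μ^21e^(−6.8μ), i.e. Gamma(shape=22, rate=6.8).
The mode of a Gamma(a, b) with a ≥ 1 (shape–rate) is (a−1)/b = 21/6.8 ≈ 3.088.

μ̂_MAP = 3.088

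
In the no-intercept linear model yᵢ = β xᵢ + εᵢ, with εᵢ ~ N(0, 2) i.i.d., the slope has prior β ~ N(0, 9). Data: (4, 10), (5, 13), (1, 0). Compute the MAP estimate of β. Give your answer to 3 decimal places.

β̂_MAP = 2.487

log p(β | y) = −Σ(yᵢ − βxᵢ)²/(2·2) − β²/(2·9) + const.
Setting the derivative to zero: Σxᵢ(yᵢ − βxᵢ)/2 − β/9 = 0, so β = Σxᵢyᵢ / (Σxᵢ² + σ²/τ²).
Σxᵢyᵢ = 4·10 + 5·13 + 1·0 = 105; Σxᵢ² = 42; σ²/τ² = 2/9.
β̂_MAP = 105 / (42 + 2/9) = 105/(380/9) = 189/76 ≈ 2.487.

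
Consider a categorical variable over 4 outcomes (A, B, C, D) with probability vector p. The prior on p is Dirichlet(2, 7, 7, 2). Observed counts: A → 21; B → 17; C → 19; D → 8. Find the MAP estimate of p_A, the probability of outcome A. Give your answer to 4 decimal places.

The posterior is Dirichlet(αᵢ + nᵢ) = Dirichlet(23, 24, 26, 10).
For a Dirichlet(a₁,…,a_K) with all aᵢ > 1, the mode has j-th component (aⱼ − 1)/(Σaᵢ − K).
Here Σaᵢ = 83 and K = 4, so p_A = (23 − 1)/(83 − 4) = 22/79 ≈ 0.2785.

MAP estimate of p_A = 0.2785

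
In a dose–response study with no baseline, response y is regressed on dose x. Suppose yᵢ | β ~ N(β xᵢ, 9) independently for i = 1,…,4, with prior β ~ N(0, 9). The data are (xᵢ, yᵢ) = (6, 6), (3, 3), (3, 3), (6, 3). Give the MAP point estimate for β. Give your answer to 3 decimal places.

log p(β | y) = −Σ(yᵢ − βxᵢ)²/(2·9) − β²/(2·9) + const.
Setting the derivative to zero: Σxᵢ(yᵢ − βxᵢ)/9 − β/9 = 0, so β = Σxᵢyᵢ / (Σxᵢ² + σ²/τ²).
Σxᵢyᵢ = 6·6 + 3·3 + 3·3 + 6·3 = 72; Σxᵢ² = 90; σ²/τ² = 1.
β̂_MAP = 72 / (90 + 1) = 72/91 ≈ 0.791.

β̂_MAP = 0.791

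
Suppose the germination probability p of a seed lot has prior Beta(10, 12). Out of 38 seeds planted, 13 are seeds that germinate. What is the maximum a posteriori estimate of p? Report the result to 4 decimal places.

Prior: Beta(10, 12).
Data: 13 successes in 38 trials. The binomial likelihood contributes p^13(1−p)^25, so the posterior is Beta(10+13, 12+25) = Beta(23, 37).
For Beta(a, b) with a, b > 1 the mode is (a−1)/(a+b−2) = 22/58 ≈ 0.3793.

p̂_MAP = 0.3793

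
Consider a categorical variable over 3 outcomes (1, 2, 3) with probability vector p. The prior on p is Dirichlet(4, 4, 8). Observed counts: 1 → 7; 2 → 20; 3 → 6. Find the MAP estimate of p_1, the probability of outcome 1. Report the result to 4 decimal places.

The posterior is Dirichlet(αᵢ + nᵢ) = Dirichlet(11, 24, 14).
For a Dirichlet(a₁,…,a_K) with all aᵢ > 1, the mode has j-th component (aⱼ − 1)/(Σaᵢ − K).
Here Σaᵢ = 49 and K = 3, so p_1 = (11 − 1)/(49 − 3) = 10/46 ≈ 0.2174.

MAP estimate: 0.2174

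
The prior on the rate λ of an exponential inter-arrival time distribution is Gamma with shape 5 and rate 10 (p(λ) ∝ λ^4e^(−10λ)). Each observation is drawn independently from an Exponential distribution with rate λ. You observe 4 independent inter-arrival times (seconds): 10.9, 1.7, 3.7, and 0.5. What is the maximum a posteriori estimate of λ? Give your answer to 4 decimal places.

The Exponential(rate=λ) likelihood is ∝ λ^n e^(−λΣtᵢ). Here n = 4 and Σtᵢ = 10.9 + 1.7 + 3.7 + 0.5 = 16.8.
Posterior ∝ λ^4e^(−10λ) · λ^4e^(−16.8λ) = λ^8e^(−26.8λ), i.e. Gamma(9, 26.8).
Mode = (a−1)/b = 8/26.8 ≈ 0.2985.

λ̂_MAP = 0.2985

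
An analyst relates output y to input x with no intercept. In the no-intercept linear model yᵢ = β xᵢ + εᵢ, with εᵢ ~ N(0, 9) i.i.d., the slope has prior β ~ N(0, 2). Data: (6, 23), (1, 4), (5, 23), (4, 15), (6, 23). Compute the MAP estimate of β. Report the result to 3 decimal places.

β̂_MAP = 3.840

log p(β | y) = −Σ(yᵢ − βxᵢ)²/(2·9) − β²/(2·2) + const.
Setting the derivative to zero: Σxᵢ(yᵢ − βxᵢ)/9 − β/2 = 0, so β = Σxᵢyᵢ / (Σxᵢ² + σ²/τ²).
Σxᵢyᵢ = 6·23 + 1·4 + 5·23 + 4·15 + 6·23 = 455; Σxᵢ² = 114; σ²/τ² = 4.5.
β̂_MAP = 455 / (114 + 4.5) = 455/118.5 ≈ 3.840.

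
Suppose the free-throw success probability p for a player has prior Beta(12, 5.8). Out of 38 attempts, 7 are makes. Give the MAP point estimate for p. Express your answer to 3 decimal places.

Prior: Beta(12, 5.8).
Data: 7 successes in 38 trials. The binomial likelihood contributes p^7(1−p)^31, so the posterior is Beta(12+7, 5.8+31) = Beta(19, 36.8).
For Beta(a, b) with a, b > 1 the mode is (a−1)/(a+b−2) = 18/53.8 ≈ 0.335.

p̂_MAP = 0.335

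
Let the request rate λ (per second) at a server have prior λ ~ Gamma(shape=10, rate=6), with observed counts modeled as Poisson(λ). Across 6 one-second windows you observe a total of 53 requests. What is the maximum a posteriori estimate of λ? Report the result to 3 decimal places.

Σxᵢ = 53, n = 6.
Posterior ∝ λ^9e^(−6λ) · λ^53e^(−6λ) = λ^62e^(−12λ), i.e. Gamma(shape=63, rate=12).
The mode of a Gamma(a, b) with a ≥ 1 (shape–rate) is (a−1)/b = 62/12 ≈ 5.167.

λ̂_MAP = 5.167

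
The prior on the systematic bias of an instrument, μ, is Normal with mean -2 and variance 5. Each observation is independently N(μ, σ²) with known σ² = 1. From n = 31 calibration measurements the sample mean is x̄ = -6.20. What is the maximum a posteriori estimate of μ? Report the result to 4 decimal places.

μ̂_MAP = -6.1731

n = 31, x̄ = -6.20.
For a Normal prior and Normal likelihood with known variance, the posterior is Normal; its mode equals its mean, the precision-weighted average.
Prior precision 1/σ₀² = 1/5 = 0.2; data precision n/σ² = 31/1 = 31.
μ̂ = (0.2·(-2) + 31·(-6.2)) / (0.2 + 31) = (-192.6)/31.2 = -321/52 ≈ -6.1731.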